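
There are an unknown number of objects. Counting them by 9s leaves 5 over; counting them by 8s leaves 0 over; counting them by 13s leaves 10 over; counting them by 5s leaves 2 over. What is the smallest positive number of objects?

Combine the congruences pairwise.
From N ≡ 5 (mod 9) write N = 5 + 9t. Substituting into N ≡ 0 (mod 8) gives 9t ≡ 3 (mod 8), and since 1⁻¹ ≡ 1 (mod 8), t ≡ 3. Hence N ≡ 5 + 9·3 = 32 (mod 72).
From N ≡ 32 (mod 72) write N = 32 + 72t. Substituting into N ≡ 10 (mod 13) gives 72t ≡ 4 (mod 13), and since 7⁻¹ ≡ 2 (mod 13), t ≡ 8. Hence N ≡ 32 + 72·8 = 608 (mod 936).
From N ≡ 608 (mod 936) write N = 608 + 936t. Substituting into N ≡ 2 (mod 5) gives 936t ≡ 4 (mod 5), and since 1⁻¹ ≡ 1 (mod 5), t ≡ 4. Hence N ≡ 608 + 936·4 = 4352 (mod 4680).

4352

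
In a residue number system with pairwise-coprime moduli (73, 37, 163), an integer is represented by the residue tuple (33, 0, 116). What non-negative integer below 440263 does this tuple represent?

From x ≡ 33 (mod 73) write x = 33 + 73t. Substituting into x ≡ 0 (mod 37) gives 73t ≡ 4 (mod 37), and since 36⁻¹ ≡ 36 (mod 37), t ≡ 33. Hence x ≡ 33 + 73·33 = 2442 (mod 2701).
From x ≡ 2442 (mod 2701) write x = 2442 + 2701t. Substituting into x ≡ 116 (mod 163) gives 2701t ≡ 119 (mod 163), and since 93⁻¹ ≡ 156 (mod 163), t ≡ 145. Hence x ≡ 2442 + 2701·145 = 394087 (mod 440263).

394087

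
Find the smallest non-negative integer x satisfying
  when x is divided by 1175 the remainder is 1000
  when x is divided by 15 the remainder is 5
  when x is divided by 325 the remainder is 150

45650

gcd(1175, 15) = 5 and 5 | (5 − 1000), so the pair is consistent; merging gives x ≡ 3350 (mod 3525), where 3525 = lcm(1175, 15).
gcd(3525, 325) = 25 and 25 | (150 − 3350), so the pair is consistent; merging gives x ≡ 45650 (mod 45825), where 45825 = lcm(3525, 325).
The solution is unique modulo lcm(1175, 15, 325) = 45825.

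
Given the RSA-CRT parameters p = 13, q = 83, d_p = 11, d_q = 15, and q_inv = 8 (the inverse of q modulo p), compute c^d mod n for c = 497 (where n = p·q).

m₁ = c^(d_p) mod p: c ≡ 3 (mod 13), and 3^11 mod 13 = 9.
m₂ = c^(d_q) mod q: c ≡ 82 (mod 83), and 82^15 mod 83 = 82.
h = q_inv·(m₁ − m₂) mod p = 8·(9 − 82) mod 13 = 1.
m = m₂ + h·q = 82 + 1·83 = 165.

165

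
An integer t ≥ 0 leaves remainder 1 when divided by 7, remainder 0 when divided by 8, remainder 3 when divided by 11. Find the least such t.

Combine the congruences pairwise.
From t ≡ 1 (mod 7) write t = 1 + 7s. Substituting into t ≡ 0 (mod 8) gives 7s ≡ 7 (mod 8), and since 7⁻¹ ≡ 7 (mod 8), s ≡ 1. Hence t ≡ 1 + 7·1 = 8 (mod 56).
From t ≡ 8 (mod 56) write t = 8 + 56s. Substituting into t ≡ 3 (mod 11) gives 56s ≡ 6 (mod 11), and since 1⁻¹ ≡ 1 (mod 11), s ≡ 6. Hence t ≡ 8 + 56·6 = 344 (mod 616).

344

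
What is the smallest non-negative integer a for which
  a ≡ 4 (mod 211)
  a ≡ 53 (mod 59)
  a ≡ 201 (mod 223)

2768746

From a ≡ 4 (mod 211) write a = 4 + 211t. Substituting into a ≡ 53 (mod 59) gives 211t ≡ 49 (mod 59), and since 34⁻¹ ≡ 33 (mod 59), t ≡ 24. Hence a ≡ 4 + 211·24 = 5068 (mod 12449).
From a ≡ 5068 (mod 12449) write a = 5068 + 12449t. Substituting into a ≡ 201 (mod 223) gives 12449t ≡ 39 (mod 223), and since 184⁻¹ ≡ 40 (mod 223), t ≡ 222. Hence a ≡ 5068 + 12449·222 = 2768746 (mod 2776127).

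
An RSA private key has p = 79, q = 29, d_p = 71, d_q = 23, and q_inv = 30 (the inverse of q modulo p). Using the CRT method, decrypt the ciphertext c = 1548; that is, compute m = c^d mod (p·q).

m₁ = c^(d_p) mod p: c ≡ 47 (mod 79), and 47^71 mod 79 = 63.
m₂ = c^(d_q) mod q: c ≡ 11 (mod 29), and 11^23 mod 29 = 27.
h = q_inv·(m₁ − m₂) mod p = 30·(63 − 27) mod 79 = 53.
m = m₂ + h·q = 27 + 53·29 = 1564.

1564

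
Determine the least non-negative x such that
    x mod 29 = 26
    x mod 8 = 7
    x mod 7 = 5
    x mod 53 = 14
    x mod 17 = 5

563351

From x ≡ 26 (mod 29) write x = 26 + 29t. Substituting into x ≡ 7 (mod 8) gives 29t ≡ 5 (mod 8), and since 5⁻¹ ≡ 5 (mod 8), t ≡ 1. Hence x ≡ 26 + 29·1 = 55 (mod 232).
From x ≡ 55 (mod 232) write x = 55 + 232t. Substituting into x ≡ 5 (mod 7) gives 232t ≡ 6 (mod 7), and since 1⁻¹ ≡ 1 (mod 7), t ≡ 6. Hence x ≡ 55 + 232·6 = 1447 (mod 1624).
From x ≡ 1447 (mod 1624) write x = 1447 + 1624t. Substituting into x ≡ 14 (mod 53) gives 1624t ≡ 51 (mod 53), and since 34⁻¹ ≡ 39 (mod 53), t ≡ 28. Hence x ≡ 1447 + 1624·28 = 46919 (mod 86072).
From x ≡ 46919 (mod 86072) write x = 46919 + 86072t. Substituting into x ≡ 5 (mod 17) gives 86072t ≡ 6 (mod 17), and since 1⁻¹ ≡ 1 (mod 17), t ≡ 6. Hence x ≡ 46919 + 86072·6 = 563351 (mod 1463224).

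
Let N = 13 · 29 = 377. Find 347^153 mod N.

144

Mod 13: 347 ≡ 9; by Fermat, exponent reduces to 153 mod 12 = 9; 9^9 ≡ 1 (mod 13).
Mod 29: 347 ≡ 28; by Fermat, exponent reduces to 153 mod 28 = 13; 28^13 ≡ 28 (mod 29).
Combine by CRT: x ≡ 1 (mod 13), x ≡ 28 (mod 29) ⇒ x ≡ 144 (mod 377).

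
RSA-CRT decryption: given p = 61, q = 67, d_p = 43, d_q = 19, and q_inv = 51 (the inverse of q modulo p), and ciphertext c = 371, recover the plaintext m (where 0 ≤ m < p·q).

m₁ = c^(d_p) mod p: c ≡ 5 (mod 61), and 5^43 mod 61 = 39.
m₂ = c^(d_q) mod q: c ≡ 36 (mod 67), and 36^19 mod 67 = 4.
h = q_inv·(m₁ − m₂) mod p = 51·(39 − 4) mod 61 = 16.
m = m₂ + h·q = 4 + 16·67 = 1076.

1076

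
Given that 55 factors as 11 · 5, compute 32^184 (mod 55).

1

Mod 11: 32 ≡ 10; by Fermat, exponent reduces to 184 mod 10 = 4; 10^4 ≡ 1 (mod 11).
Mod 5: 32 ≡ 2; since 4 | 184, by Fermat 2^184 ≡ 1 (mod 5).
Combine by CRT: x ≡ 1 (mod 11), x ≡ 1 (mod 5) ⇒ x ≡ 1 (mod 55).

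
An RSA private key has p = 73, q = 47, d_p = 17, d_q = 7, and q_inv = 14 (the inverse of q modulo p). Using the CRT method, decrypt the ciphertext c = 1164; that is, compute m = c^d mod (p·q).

1332

m₁ = c^(d_p) mod p: c ≡ 69 (mod 73), and 69^17 mod 73 = 18.
m₂ = c^(d_q) mod q: c ≡ 36 (mod 47), and 36^7 mod 47 = 16.
h = q_inv·(m₁ − m₂) mod p = 14·(18 − 16) mod 73 = 28.
m = m₂ + h·q = 16 + 28·47 = 1332.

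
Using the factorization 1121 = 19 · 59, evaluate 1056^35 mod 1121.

Mod 19: 1056 ≡ 11; by Fermat, exponent reduces to 35 mod 18 = 17; 11^17 ≡ 7 (mod 19).
Mod 59: 1056 ≡ 53; 53^35 ≡ 46 (mod 59).
Combine by CRT: x ≡ 7 (mod 19), x ≡ 46 (mod 59) ⇒ x ≡ 577 (mod 1121).

577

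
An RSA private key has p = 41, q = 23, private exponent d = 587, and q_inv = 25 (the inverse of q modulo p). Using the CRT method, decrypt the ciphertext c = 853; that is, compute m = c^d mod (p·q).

d_p = d mod (p−1) = 587 mod 40 = 27; d_q = d mod (q−1) = 15.
m₁ = c^(d_p) mod p: c ≡ 33 (mod 41), and 33^27 mod 41 = 39.
m₂ = c^(d_q) mod q: c ≡ 2 (mod 23), and 2^15 mod 23 = 16.
h = q_inv·(m₁ − m₂) mod p = 25·(39 − 16) mod 41 = 1.
m = m₂ + h·q = 16 + 1·23 = 39.

39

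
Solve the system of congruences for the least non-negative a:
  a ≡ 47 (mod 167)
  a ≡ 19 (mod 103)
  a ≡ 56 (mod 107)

1153516

The moduli are pairwise coprime; N = 167·103·107 = 1840507.
N/167 = 11021; 11021 ≡ 166 (mod 167); 166·166 ≡ 1, so inverse 166.
N/103 = 17869; 17869 ≡ 50 (mod 103); 50·68 ≡ 1, so inverse 68.
N/107 = 17201; 17201 ≡ 81 (mod 107); 81·37 ≡ 1, so inverse 37.
a ≡ 47·11021·166 + 19·17869·68 + 56·17201·37 = 144713062.
144713062 mod 1840507 = 1153516.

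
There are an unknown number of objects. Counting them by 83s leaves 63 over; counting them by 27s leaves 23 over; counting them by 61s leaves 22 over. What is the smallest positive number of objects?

36500

The moduli are pairwise coprime; M = 83·27·61 = 136701.
M/83 = 1647; 1647 ≡ 70 (mod 83); 70·51 ≡ 1, so inverse 51.
M/27 = 5063; 5063 ≡ 14 (mod 27); 14·2 ≡ 1, so inverse 2.
M/61 = 2241; 2241 ≡ 45 (mod 61); 45·19 ≡ 1, so inverse 19.
N ≡ 63·1647·51 + 23·5063·2 + 22·2241·19 = 6461447.
6461447 mod 136701 = 36500.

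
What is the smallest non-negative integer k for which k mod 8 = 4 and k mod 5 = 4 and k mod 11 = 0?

The moduli are pairwise coprime; N = 8·5·11 = 440.
N/8 = 55; 55 ≡ 7 (mod 8); 7·7 ≡ 1, so inverse 7.
N/5 = 88; 88 ≡ 3 (mod 5); 3·2 ≡ 1, so inverse 2.
N/11 = 40; 40 ≡ 7 (mod 11); 7·8 ≡ 1, so inverse 8.
k ≡ 4·55·7 + 4·88·2 + 0·40·8 = 2244.
2244 mod 440 = 44.

44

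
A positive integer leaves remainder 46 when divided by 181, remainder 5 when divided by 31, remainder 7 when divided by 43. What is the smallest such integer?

157516

The moduli are pairwise coprime; N = 181·31·43 = 241273.
N/181 = 1333; 1333 ≡ 66 (mod 181); 66·96 ≡ 1, so inverse 96.
N/31 = 7783; 7783 ≡ 2 (mod 31); 2·16 ≡ 1, so inverse 16.
N/43 = 5611; 5611 ≡ 21 (mod 43); 21·41 ≡ 1, so inverse 41.
a ≡ 46·1333·96 + 5·7783·16 + 7·5611·41 = 8119525.
8119525 mod 241273 = 157516.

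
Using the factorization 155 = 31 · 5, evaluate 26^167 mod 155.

6

Mod 31: 26 ≡ 26; by Fermat, exponent reduces to 167 mod 30 = 17; 26^17 ≡ 6 (mod 31).
Mod 5: 26 ≡ 1; by Fermat, exponent reduces to 167 mod 4 = 3; 1^3 ≡ 1 (mod 5).
Combine by CRT: x ≡ 6 (mod 31), x ≡ 1 (mod 5) ⇒ x ≡ 6 (mod 155).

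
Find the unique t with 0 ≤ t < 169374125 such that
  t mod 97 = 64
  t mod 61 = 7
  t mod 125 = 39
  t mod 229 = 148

The moduli are pairwise coprime; N = 97·61·125·229 = 169374125.
N/97 = 1746125; 1746125 ≡ 28 (mod 97); 28·52 ≡ 1, so inverse 52.
N/61 = 2776625; 2776625 ≡ 27 (mod 61); 27·52 ≡ 1, so inverse 52.
N/125 = 1354993; 1354993 ≡ 118 (mod 125); 118·107 ≡ 1, so inverse 107.
N/229 = 739625; 739625 ≡ 184 (mod 229); 184·173 ≡ 1, so inverse 173.
t ≡ 64·1746125·52 + 7·2776625·52 + 39·1354993·107 + 148·739625·173 = 31413539789.
31413539789 mod 169374125 = 79326664.

79326664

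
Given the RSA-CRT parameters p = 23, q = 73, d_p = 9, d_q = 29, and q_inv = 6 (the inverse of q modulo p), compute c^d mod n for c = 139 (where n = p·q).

1151

m₁ = c^(d_p) mod p: c ≡ 1 (mod 23), and 1^9 mod 23 = 1.
m₂ = c^(d_q) mod q: c ≡ 66 (mod 73), and 66^29 mod 73 = 56.
h = q_inv·(m₁ − m₂) mod p = 6·(1 − 56) mod 23 = 15.
m = m₂ + h·q = 56 + 15·73 = 1151.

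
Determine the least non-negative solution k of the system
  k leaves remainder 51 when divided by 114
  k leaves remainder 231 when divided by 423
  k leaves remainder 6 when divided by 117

gcd(114, 423) = 3 and 3 | (231 − 51), so the pair is consistent; merging gives k ≡ 1077 (mod 16074), where 16074 = lcm(114, 423).
gcd(16074, 117) = 9 and 9 | (6 − 1077), so the pair is consistent; merging gives k ≡ 161817 (mod 208962), where 208962 = lcm(16074, 117).
The solution is unique modulo lcm(114, 423, 117) = 208962.

161817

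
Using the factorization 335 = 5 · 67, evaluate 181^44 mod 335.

Mod 5: 181 ≡ 1; since 4 | 44, by Fermat 1^44 ≡ 1 (mod 5).
Mod 67: 181 ≡ 47; 47^44 ≡ 37 (mod 67).
Combine by CRT: x ≡ 1 (mod 5), x ≡ 37 (mod 67) ⇒ x ≡ 171 (mod 335).

171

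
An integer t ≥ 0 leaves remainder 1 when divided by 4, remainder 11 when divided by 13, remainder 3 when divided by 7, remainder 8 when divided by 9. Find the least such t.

The moduli are pairwise coprime; N = 4·13·7·9 = 3276.
N/4 = 819; 819 ≡ 3 (mod 4); 3·3 ≡ 1, so inverse 3.
N/13 = 252; 252 ≡ 5 (mod 13); 5·8 ≡ 1, so inverse 8.
N/7 = 468; 468 ≡ 6 (mod 7); 6·6 ≡ 1, so inverse 6.
N/9 = 364; 364 ≡ 4 (mod 9); 4·7 ≡ 1, so inverse 7.
t ≡ 1·819·3 + 11·252·8 + 3·468·6 + 8·364·7 = 53441.
53441 mod 3276 = 1025.

1025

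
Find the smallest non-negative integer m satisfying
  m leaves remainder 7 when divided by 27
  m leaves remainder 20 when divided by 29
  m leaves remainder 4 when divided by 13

The moduli are pairwise coprime; N = 27·29·13 = 10179.
N/27 = 377; 377 ≡ 26 (mod 27); 26·26 ≡ 1, so inverse 26.
N/29 = 351; 351 ≡ 3 (mod 29); 3·10 ≡ 1, so inverse 10.
N/13 = 783; 783 ≡ 3 (mod 13); 3·9 ≡ 1, so inverse 9.
m ≡ 7·377·26 + 20·351·10 + 4·783·9 = 167002.
167002 mod 10179 = 4138.

4138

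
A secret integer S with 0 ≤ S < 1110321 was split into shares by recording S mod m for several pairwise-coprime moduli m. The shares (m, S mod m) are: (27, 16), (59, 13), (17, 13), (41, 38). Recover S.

860587

The moduli are pairwise coprime; N = 27·59·17·41 = 1110321.
N/27 = 41123; 41123 ≡ 2 (mod 27); 2·14 ≡ 1, so inverse 14.
N/59 = 18819; 18819 ≡ 57 (mod 59); 57·29 ≡ 1, so inverse 29.
N/17 = 65313; 65313 ≡ 16 (mod 17); 16·16 ≡ 1, so inverse 16.
N/41 = 27081; 27081 ≡ 21 (mod 41); 21·2 ≡ 1, so inverse 2.
S ≡ 16·41123·14 + 13·18819·29 + 13·65313·16 + 38·27081·2 = 31949575.
31949575 mod 1110321 = 860587.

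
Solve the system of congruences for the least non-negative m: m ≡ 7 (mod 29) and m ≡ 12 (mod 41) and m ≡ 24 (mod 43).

The moduli are pairwise coprime; N = 29·41·43 = 51127.
N/29 = 1763; 1763 ≡ 23 (mod 29); 23·24 ≡ 1, so inverse 24.
N/41 = 1247; 1247 ≡ 17 (mod 41); 17·29 ≡ 1, so inverse 29.
N/43 = 1189; 1189 ≡ 28 (mod 43); 28·20 ≡ 1, so inverse 20.
m ≡ 7·1763·24 + 12·1247·29 + 24·1189·20 = 1300860.
1300860 mod 51127 = 22685.

22685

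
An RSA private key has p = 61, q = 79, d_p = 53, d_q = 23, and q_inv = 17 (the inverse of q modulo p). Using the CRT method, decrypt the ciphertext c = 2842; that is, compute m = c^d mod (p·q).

2140

m₁ = c^(d_p) mod p: c ≡ 36 (mod 61), and 36^53 mod 61 = 5.
m₂ = c^(d_q) mod q: c ≡ 77 (mod 79), and 77^23 mod 79 = 7.
h = q_inv·(m₁ − m₂) mod p = 17·(5 − 7) mod 61 = 27.
m = m₂ + h·q = 7 + 27·79 = 2140.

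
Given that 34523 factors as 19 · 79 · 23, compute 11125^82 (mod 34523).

25697

Mod 19: 11125 ≡ 10; by Fermat, exponent reduces to 82 mod 18 = 10; 10^10 ≡ 9 (mod 19).
Mod 79: 11125 ≡ 65; by Fermat, exponent reduces to 82 mod 78 = 4; 65^4 ≡ 22 (mod 79).
Mod 23: 11125 ≡ 16; by Fermat, exponent reduces to 82 mod 22 = 16; 16^16 ≡ 6 (mod 23).
Combine by CRT: x ≡ 9 (mod 19), x ≡ 22 (mod 79), x ≡ 6 (mod 23) ⇒ x ≡ 25697 (mod 34523).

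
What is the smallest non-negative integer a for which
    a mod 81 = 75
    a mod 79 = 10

642

From a ≡ 75 (mod 81) write a = 75 + 81t. Substituting into a ≡ 10 (mod 79) gives 81t ≡ 14 (mod 79), and since 2⁻¹ ≡ 40 (mod 79), t ≡ 7. Hence a ≡ 75 + 81·7 = 642 (mod 6399).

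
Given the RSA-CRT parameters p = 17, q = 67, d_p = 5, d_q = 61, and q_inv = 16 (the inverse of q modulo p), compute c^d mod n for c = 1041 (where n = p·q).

m₁ = c^(d_p) mod p: c ≡ 4 (mod 17), and 4^5 mod 17 = 4.
m₂ = c^(d_q) mod q: c ≡ 36 (mod 67), and 36^61 mod 67 = 21.
h = q_inv·(m₁ − m₂) mod p = 16·(4 − 21) mod 17 = 0.
m = m₂ + h·q = 21 + 0·67 = 21.

21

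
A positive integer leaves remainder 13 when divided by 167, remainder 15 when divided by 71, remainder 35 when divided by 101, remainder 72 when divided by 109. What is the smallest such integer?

41802117

The moduli are pairwise coprime; M = 167·71·101·109 = 130533713.
M/167 = 781639; 781639 ≡ 79 (mod 167); 79·74 ≡ 1, so inverse 74.
M/71 = 1838503; 1838503 ≡ 29 (mod 71); 29·49 ≡ 1, so inverse 49.
M/101 = 1292413; 1292413 ≡ 17 (mod 101); 17·6 ≡ 1, so inverse 6.
M/109 = 1197557; 1197557 ≡ 83 (mod 109); 83·88 ≡ 1, so inverse 88.
n ≡ 13·781639·74 + 15·1838503·49 + 35·1292413·6 + 72·1197557·88 = 9962364305.
9962364305 mod 130533713 = 41802117.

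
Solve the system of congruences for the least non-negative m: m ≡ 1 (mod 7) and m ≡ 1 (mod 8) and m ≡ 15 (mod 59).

841

Combine the congruences pairwise.
From m ≡ 1 (mod 7) write m = 1 + 7t. Substituting into m ≡ 1 (mod 8) gives 7t ≡ 0 (mod 8), and since 7⁻¹ ≡ 7 (mod 8), t ≡ 0. Hence m ≡ 1 + 7·0 = 1 (mod 56).
From m ≡ 1 (mod 56) write m = 1 + 56t. Substituting into m ≡ 15 (mod 59) gives 56t ≡ 14 (mod 59), and since 56⁻¹ ≡ 39 (mod 59), t ≡ 15. Hence m ≡ 1 + 56·15 = 841 (mod 3304).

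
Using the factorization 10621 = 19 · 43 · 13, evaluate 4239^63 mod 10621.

7827

Mod 19: 4239 ≡ 2; by Fermat, exponent reduces to 63 mod 18 = 9; 2^9 ≡ 18 (mod 19).
Mod 43: 4239 ≡ 25; by Fermat, exponent reduces to 63 mod 42 = 21; 25^21 ≡ 1 (mod 43).
Mod 13: 4239 ≡ 1; by Fermat, exponent reduces to 63 mod 12 = 3; 1^3 ≡ 1 (mod 13).
Combine by CRT: x ≡ 18 (mod 19), x ≡ 1 (mod 43), x ≡ 1 (mod 13) ⇒ x ≡ 7827 (mod 10621).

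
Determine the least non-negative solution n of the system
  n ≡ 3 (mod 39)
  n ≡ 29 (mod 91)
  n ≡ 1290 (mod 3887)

12951

gcd(39, 91) = 13 and 13 | (29 − 3), so the pair is consistent; merging gives n ≡ 120 (mod 273), where 273 = lcm(39, 91).
gcd(273, 3887) = 13 and 13 | (1290 − 120), so the pair is consistent; merging gives n ≡ 12951 (mod 81627), where 81627 = lcm(273, 3887).
The solution is unique modulo lcm(39, 91, 3887) = 81627.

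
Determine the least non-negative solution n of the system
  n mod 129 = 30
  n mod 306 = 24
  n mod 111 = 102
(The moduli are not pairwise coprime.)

258288

gcd(129, 306) = 3 and 3 | (24 − 30), so the pair is consistent; merging gives n ≡ 8286 (mod 13158), where 13158 = lcm(129, 306).
gcd(13158, 111) = 3 and 3 | (102 − 8286), so the pair is consistent; merging gives n ≡ 258288 (mod 486846), where 486846 = lcm(13158, 111).
The solution is unique modulo lcm(129, 306, 111) = 486846.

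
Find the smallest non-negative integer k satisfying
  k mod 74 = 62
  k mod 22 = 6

358

Combine the congruences pairwise.
gcd(74, 22) = 2 and 2 | (6 − 62), so the pair is consistent; merging gives k ≡ 358 (mod 814), where 814 = lcm(74, 22).
The solution is unique modulo lcm(74, 22) = 814.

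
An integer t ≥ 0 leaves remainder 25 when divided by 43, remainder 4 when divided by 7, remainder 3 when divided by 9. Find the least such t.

2433

From t ≡ 25 (mod 43) write t = 25 + 43s. Substituting into t ≡ 4 (mod 7) gives 43s ≡ 0 (mod 7), and since 1⁻¹ ≡ 1 (mod 7), s ≡ 0. Hence t ≡ 25 + 43·0 = 25 (mod 301).
From t ≡ 25 (mod 301) write t = 25 + 301s. Substituting into t ≡ 3 (mod 9) gives 301s ≡ 5 (mod 9), and since 4⁻¹ ≡ 7 (mod 9), s ≡ 8. Hence t ≡ 25 + 301·8 = 2433 (mod 2709).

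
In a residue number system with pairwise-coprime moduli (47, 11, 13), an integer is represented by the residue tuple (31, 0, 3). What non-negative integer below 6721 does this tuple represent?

The moduli are pairwise coprime; N = 47·11·13 = 6721.
N/47 = 143; 143 ≡ 2 (mod 47); 2·24 ≡ 1, so inverse 24.
N/11 = 611; 611 ≡ 6 (mod 11); 6·2 ≡ 1, so inverse 2.
N/13 = 517; 517 ≡ 10 (mod 13); 10·4 ≡ 1, so inverse 4.
x ≡ 31·143·24 + 0·611·2 + 3·517·4 = 112596.
112596 mod 6721 = 5060.

5060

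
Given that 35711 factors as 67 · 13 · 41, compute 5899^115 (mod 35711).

21616

Mod 67: 5899 ≡ 3; by Fermat, exponent reduces to 115 mod 66 = 49; 3^49 ≡ 42 (mod 67).
Mod 13: 5899 ≡ 10; by Fermat, exponent reduces to 115 mod 12 = 7; 10^7 ≡ 10 (mod 13).
Mod 41: 5899 ≡ 36; by Fermat, exponent reduces to 115 mod 40 = 35; 36^35 ≡ 9 (mod 41).
Combine by CRT: x ≡ 42 (mod 67), x ≡ 10 (mod 13), x ≡ 9 (mod 41) ⇒ x ≡ 21616 (mod 35711).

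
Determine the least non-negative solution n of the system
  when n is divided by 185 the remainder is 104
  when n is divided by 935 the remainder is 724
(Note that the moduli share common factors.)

11944

gcd(185, 935) = 5 and 5 | (724 − 104), so the pair is consistent; merging gives n ≡ 11944 (mod 34595), where 34595 = lcm(185, 935).
The solution is unique modulo lcm(185, 935) = 34595.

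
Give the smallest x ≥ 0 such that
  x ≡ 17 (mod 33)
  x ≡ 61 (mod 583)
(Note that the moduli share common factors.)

gcd(33, 583) = 11 and 11 | (61 − 17), so the pair is consistent; merging gives x ≡ 644 (mod 1749), where 1749 = lcm(33, 583).
The solution is unique modulo lcm(33, 583) = 1749.

644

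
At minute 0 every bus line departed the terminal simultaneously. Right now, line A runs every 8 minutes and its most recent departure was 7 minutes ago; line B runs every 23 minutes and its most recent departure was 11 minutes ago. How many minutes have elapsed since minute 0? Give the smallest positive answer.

From t ≡ 7 (mod 8) write t = 7 + 8s. Substituting into t ≡ 11 (mod 23) gives 8s ≡ 4 (mod 23), and since 8⁻¹ ≡ 3 (mod 23), s ≡ 12. Hence t ≡ 7 + 8·12 = 103 (mod 184).

103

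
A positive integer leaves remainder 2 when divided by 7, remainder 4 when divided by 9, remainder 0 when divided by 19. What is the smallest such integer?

247

From t ≡ 2 (mod 7) write t = 2 + 7s. Substituting into t ≡ 4 (mod 9) gives 7s ≡ 2 (mod 9), and since 7⁻¹ ≡ 4 (mod 9), s ≡ 8. Hence t ≡ 2 + 7·8 = 58 (mod 63).
From t ≡ 58 (mod 63) write t = 58 + 63s. Substituting into t ≡ 0 (mod 19) gives 63s ≡ 18 (mod 19), and since 6⁻¹ ≡ 16 (mod 19), s ≡ 3. Hence t ≡ 58 + 63·3 = 247 (mod 1197).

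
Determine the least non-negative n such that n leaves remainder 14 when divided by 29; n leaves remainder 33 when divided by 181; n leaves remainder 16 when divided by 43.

66279

The moduli are pairwise coprime; M = 29·181·43 = 225707.
M/29 = 7783; 7783 ≡ 11 (mod 29); 11·8 ≡ 1, so inverse 8.
M/181 = 1247; 1247 ≡ 161 (mod 181); 161·9 ≡ 1, so inverse 9.
M/43 = 5249; 5249 ≡ 3 (mod 43); 3·29 ≡ 1, so inverse 29.
n ≡ 14·7783·8 + 33·1247·9 + 16·5249·29 = 3677591.
3677591 mod 225707 = 66279.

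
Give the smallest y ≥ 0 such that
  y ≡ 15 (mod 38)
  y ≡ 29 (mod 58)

gcd(38, 58) = 2 and 2 | (29 − 15), so the pair is consistent; merging gives y ≡ 319 (mod 1102), where 1102 = lcm(38, 58).
The solution is unique modulo lcm(38, 58) = 1102.

319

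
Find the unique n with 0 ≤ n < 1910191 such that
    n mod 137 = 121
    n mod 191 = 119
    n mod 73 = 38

719234

Combine the congruences pairwise.
From n ≡ 121 (mod 137) write n = 121 + 137t. Substituting into n ≡ 119 (mod 191) gives 137t ≡ 189 (mod 191), and since 137⁻¹ ≡ 145 (mod 191), t ≡ 92. Hence n ≡ 121 + 137·92 = 12725 (mod 26167).
From n ≡ 12725 (mod 26167) write n = 12725 + 26167t. Substituting into n ≡ 38 (mod 73) gives 26167t ≡ 15 (mod 73), and since 33⁻¹ ≡ 31 (mod 73), t ≡ 27. Hence n ≡ 12725 + 26167·27 = 719234 (mod 1910191).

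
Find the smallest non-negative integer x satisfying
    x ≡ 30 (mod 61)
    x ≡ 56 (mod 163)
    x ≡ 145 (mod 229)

From x ≡ 30 (mod 61) write x = 30 + 61t. Substituting into x ≡ 56 (mod 163) gives 61t ≡ 26 (mod 163), and since 61⁻¹ ≡ 155 (mod 163), t ≡ 118. Hence x ≡ 30 + 61·118 = 7228 (mod 9943).
From x ≡ 7228 (mod 9943) write x = 7228 + 9943t. Substituting into x ≡ 145 (mod 229) gives 9943t ≡ 16 (mod 229), and since 96⁻¹ ≡ 198 (mod 229), t ≡ 191. Hence x ≡ 7228 + 9943·191 = 1906341 (mod 2276947).

1906341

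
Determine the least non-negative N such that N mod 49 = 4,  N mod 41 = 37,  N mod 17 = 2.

20045

The moduli are pairwise coprime; M = 49·41·17 = 34153.
M/49 = 697; 697 ≡ 11 (mod 49); 11·9 ≡ 1, so inverse 9.
M/41 = 833; 833 ≡ 13 (mod 41); 13·19 ≡ 1, so inverse 19.
M/17 = 2009; 2009 ≡ 3 (mod 17); 3·6 ≡ 1, so inverse 6.
N ≡ 4·697·9 + 37·833·19 + 2·2009·6 = 634799.
634799 mod 34153 = 20045.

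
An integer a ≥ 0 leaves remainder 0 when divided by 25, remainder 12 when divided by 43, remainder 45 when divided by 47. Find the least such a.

The moduli are pairwise coprime; N = 25·43·47 = 50525.
N/25 = 2021; 2021 ≡ 21 (mod 25); 21·6 ≡ 1, so inverse 6.
N/43 = 1175; 1175 ≡ 14 (mod 43); 14·40 ≡ 1, so inverse 40.
N/47 = 1075; 1075 ≡ 41 (mod 47); 41·39 ≡ 1, so inverse 39.
a ≡ 0·2021·6 + 12·1175·40 + 45·1075·39 = 2450625.
2450625 mod 50525 = 25425.

25425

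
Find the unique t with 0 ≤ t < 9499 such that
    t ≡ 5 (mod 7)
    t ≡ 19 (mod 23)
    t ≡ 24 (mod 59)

8874

The moduli are pairwise coprime; N = 7·23·59 = 9499.
N/7 = 1357; 1357 ≡ 6 (mod 7); 6·6 ≡ 1, so inverse 6.
N/23 = 413; 413 ≡ 22 (mod 23); 22·22 ≡ 1, so inverse 22.
N/59 = 161; 161 ≡ 43 (mod 59); 43·11 ≡ 1, so inverse 11.
t ≡ 5·1357·6 + 19·413·22 + 24·161·11 = 255848.
255848 mod 9499 = 8874.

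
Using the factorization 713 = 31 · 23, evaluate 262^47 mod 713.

568

Mod 31: 262 ≡ 14; by Fermat, exponent reduces to 47 mod 30 = 17; 14^17 ≡ 10 (mod 31).
Mod 23: 262 ≡ 9; by Fermat, exponent reduces to 47 mod 22 = 3; 9^3 ≡ 16 (mod 23).
Combine by CRT: x ≡ 10 (mod 31), x ≡ 16 (mod 23) ⇒ x ≡ 568 (mod 713).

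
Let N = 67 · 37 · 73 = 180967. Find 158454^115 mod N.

81940

Mod 67: 158454 ≡ 66; by Fermat, exponent reduces to 115 mod 66 = 49; 66^49 ≡ 66 (mod 67).
Mod 37: 158454 ≡ 20; by Fermat, exponent reduces to 115 mod 36 = 7; 20^7 ≡ 22 (mod 37).
Mod 73: 158454 ≡ 44; by Fermat, exponent reduces to 115 mod 72 = 43; 44^43 ≡ 34 (mod 73).
Combine by CRT: x ≡ 66 (mod 67), x ≡ 22 (mod 37), x ≡ 34 (mod 73) ⇒ x ≡ 81940 (mod 180967).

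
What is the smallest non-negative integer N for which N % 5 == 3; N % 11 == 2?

13

From N ≡ 3 (mod 5) write N = 3 + 5t. Substituting into N ≡ 2 (mod 11) gives 5t ≡ 10 (mod 11), and since 5⁻¹ ≡ 9 (mod 11), t ≡ 2. Hence N ≡ 3 + 5·2 = 13 (mod 55).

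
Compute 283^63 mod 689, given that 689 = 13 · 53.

Mod 13: 283 ≡ 10; by Fermat, exponent reduces to 63 mod 12 = 3; 10^3 ≡ 12 (mod 13).
Mod 53: 283 ≡ 18; by Fermat, exponent reduces to 63 mod 52 = 11; 18^11 ≡ 48 (mod 53).
Combine by CRT: x ≡ 12 (mod 13), x ≡ 48 (mod 53) ⇒ x ≡ 207 (mod 689).

207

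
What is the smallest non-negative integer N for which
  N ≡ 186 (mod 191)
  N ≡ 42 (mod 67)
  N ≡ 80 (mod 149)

448272

The moduli are pairwise coprime; M = 191·67·149 = 1906753.
M/191 = 9983; 9983 ≡ 51 (mod 191); 51·15 ≡ 1, so inverse 15.
M/67 = 28459; 28459 ≡ 51 (mod 67); 51·46 ≡ 1, so inverse 46.
M/149 = 12797; 12797 ≡ 132 (mod 149); 132·35 ≡ 1, so inverse 35.
N ≡ 186·9983·15 + 42·28459·46 + 80·12797·35 = 118666958.
118666958 mod 1906753 = 448272.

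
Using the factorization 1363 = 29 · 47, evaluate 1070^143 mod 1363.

Mod 29: 1070 ≡ 26; by Fermat, exponent reduces to 143 mod 28 = 3; 26^3 ≡ 2 (mod 29).
Mod 47: 1070 ≡ 36; by Fermat, exponent reduces to 143 mod 46 = 5; 36^5 ≡ 18 (mod 47).
Combine by CRT: x ≡ 2 (mod 29), x ≡ 18 (mod 47) ⇒ x ≡ 582 (mod 1363).

582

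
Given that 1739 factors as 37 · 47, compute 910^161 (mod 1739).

Mod 37: 910 ≡ 22; by Fermat, exponent reduces to 161 mod 36 = 17; 22^17 ≡ 5 (mod 37).
Mod 47: 910 ≡ 17; by Fermat, exponent reduces to 161 mod 46 = 23; 17^23 ≡ 1 (mod 47).
Combine by CRT: x ≡ 5 (mod 37), x ≡ 1 (mod 47) ⇒ x ≡ 1411 (mod 1739).

1411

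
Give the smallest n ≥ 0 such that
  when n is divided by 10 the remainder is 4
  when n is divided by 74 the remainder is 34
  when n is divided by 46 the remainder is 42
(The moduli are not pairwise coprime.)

Combine the congruences pairwise.
gcd(10, 74) = 2 and 2 | (34 − 4), so the pair is consistent; merging gives n ≡ 34 (mod 370), where 370 = lcm(10, 74).
gcd(370, 46) = 2 and 2 | (42 − 34), so the pair is consistent; merging gives n ≡ 1514 (mod 8510), where 8510 = lcm(370, 46).
The solution is unique modulo lcm(10, 74, 46) = 8510.

1514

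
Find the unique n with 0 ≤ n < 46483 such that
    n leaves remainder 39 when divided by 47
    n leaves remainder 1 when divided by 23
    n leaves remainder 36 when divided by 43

From n ≡ 39 (mod 47) write n = 39 + 47t. Substituting into n ≡ 1 (mod 23) gives 47t ≡ 8 (mod 23), and since 1⁻¹ ≡ 1 (mod 23), t ≡ 8. Hence n ≡ 39 + 47·8 = 415 (mod 1081).
From n ≡ 415 (mod 1081) write n = 415 + 1081t. Substituting into n ≡ 36 (mod 43) gives 1081t ≡ 8 (mod 43), and since 6⁻¹ ≡ 36 (mod 43), t ≡ 30. Hence n ≡ 415 + 1081·30 = 32845 (mod 46483).

32845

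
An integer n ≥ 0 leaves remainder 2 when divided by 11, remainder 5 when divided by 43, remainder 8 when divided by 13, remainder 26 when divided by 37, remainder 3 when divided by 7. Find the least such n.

Combine the congruences pairwise.
From n ≡ 2 (mod 11) write n = 2 + 11t. Substituting into n ≡ 5 (mod 43) gives 11t ≡ 3 (mod 43), and since 11⁻¹ ≡ 4 (mod 43), t ≡ 12. Hence n ≡ 2 + 11·12 = 134 (mod 473).
From n ≡ 134 (mod 473) write n = 134 + 473t. Substituting into n ≡ 8 (mod 13) gives 473t ≡ 4 (mod 13), and since 5⁻¹ ≡ 8 (mod 13), t ≡ 6. Hence n ≡ 134 + 473·6 = 2972 (mod 6149).
From n ≡ 2972 (mod 6149) write n = 2972 + 6149t. Substituting into n ≡ 26 (mod 37) gives 6149t ≡ 14 (mod 37), and since 7⁻¹ ≡ 16 (mod 37), t ≡ 2. Hence n ≡ 2972 + 6149·2 = 15270 (mod 227513).
From n ≡ 15270 (mod 227513) write n = 15270 + 227513t. Substituting into n ≡ 3 (mod 7) gives 227513t ≡ 0 (mod 7), and since 6⁻¹ ≡ 6 (mod 7), t ≡ 0. Hence n ≡ 15270 + 227513·0 = 15270 (mod 1592591).

15270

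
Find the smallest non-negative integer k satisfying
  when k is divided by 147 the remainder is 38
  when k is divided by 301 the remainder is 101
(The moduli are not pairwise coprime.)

gcd(147, 301) = 7 and 7 | (101 − 38), so the pair is consistent; merging gives k ≡ 3713 (mod 6321), where 6321 = lcm(147, 301).
The solution is unique modulo lcm(147, 301) = 6321.

3713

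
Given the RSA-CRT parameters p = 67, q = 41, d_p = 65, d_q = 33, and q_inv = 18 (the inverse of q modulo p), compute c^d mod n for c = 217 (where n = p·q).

356

m₁ = c^(d_p) mod p: c ≡ 16 (mod 67), and 16^65 mod 67 = 21.
m₂ = c^(d_q) mod q: c ≡ 12 (mod 41), and 12^33 mod 41 = 28.
h = q_inv·(m₁ − m₂) mod p = 18·(21 − 28) mod 67 = 8.
m = m₂ + h·q = 28 + 8·41 = 356.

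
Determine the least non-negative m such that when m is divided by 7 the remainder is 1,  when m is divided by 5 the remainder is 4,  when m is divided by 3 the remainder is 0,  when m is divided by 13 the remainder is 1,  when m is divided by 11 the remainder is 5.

3459

From m ≡ 1 (mod 7) write m = 1 + 7t. Substituting into m ≡ 4 (mod 5) gives 7t ≡ 3 (mod 5), and since 2⁻¹ ≡ 3 (mod 5), t ≡ 4. Hence m ≡ 1 + 7·4 = 29 (mod 35).
From m ≡ 29 (mod 35) write m = 29 + 35t. Substituting into m ≡ 0 (mod 3) gives 35t ≡ 1 (mod 3), and since 2⁻¹ ≡ 2 (mod 3), t ≡ 2. Hence m ≡ 29 + 35·2 = 99 (mod 105).
From m ≡ 99 (mod 105) write m = 99 + 105t. Substituting into m ≡ 1 (mod 13) gives 105t ≡ 6 (mod 13), and since 1⁻¹ ≡ 1 (mod 13), t ≡ 6. Hence m ≡ 99 + 105·6 = 729 (mod 1365).
From m ≡ 729 (mod 1365) write m = 729 + 1365t. Substituting into m ≡ 5 (mod 11) gives 1365t ≡ 2 (mod 11), and since 1⁻¹ ≡ 1 (mod 11), t ≡ 2. Hence m ≡ 729 + 1365·2 = 3459 (mod 15015).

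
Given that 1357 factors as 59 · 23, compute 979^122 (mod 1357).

1209

Mod 59: 979 ≡ 35; by Fermat, exponent reduces to 122 mod 58 = 6; 35^6 ≡ 29 (mod 59).
Mod 23: 979 ≡ 13; by Fermat, exponent reduces to 122 mod 22 = 12; 13^12 ≡ 13 (mod 23).
Combine by CRT: x ≡ 29 (mod 59), x ≡ 13 (mod 23) ⇒ x ≡ 1209 (mod 1357).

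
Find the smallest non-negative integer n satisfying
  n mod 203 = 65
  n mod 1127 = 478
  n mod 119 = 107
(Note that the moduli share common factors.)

43304

gcd(203, 1127) = 7 and 7 | (478 − 65), so the pair is consistent; merging gives n ≡ 10621 (mod 32683), where 32683 = lcm(203, 1127).
gcd(32683, 119) = 7 and 7 | (107 − 10621), so the pair is consistent; merging gives n ≡ 43304 (mod 555611), where 555611 = lcm(32683, 119).
The solution is unique modulo lcm(203, 1127, 119) = 555611.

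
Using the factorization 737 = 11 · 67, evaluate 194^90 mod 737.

617

Mod 11: 194 ≡ 7; since 10 | 90, by Fermat 7^90 ≡ 1 (mod 11).
Mod 67: 194 ≡ 60; by Fermat, exponent reduces to 90 mod 66 = 24; 60^24 ≡ 14 (mod 67).
Combine by CRT: x ≡ 1 (mod 11), x ≡ 14 (mod 67) ⇒ x ≡ 617 (mod 737).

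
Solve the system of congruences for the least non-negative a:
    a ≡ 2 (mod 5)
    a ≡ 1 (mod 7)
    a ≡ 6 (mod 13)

The moduli are pairwise coprime; N = 5·7·13 = 455.
N/5 = 91; 91 ≡ 1 (mod 5), inverse 1.
N/7 = 65; 65 ≡ 2 (mod 7); 2·4 ≡ 1, so inverse 4.
N/13 = 35; 35 ≡ 9 (mod 13); 9·3 ≡ 1, so inverse 3.
a ≡ 2·91·1 + 1·65·4 + 6·35·3 = 1072.
1072 mod 455 = 162.

162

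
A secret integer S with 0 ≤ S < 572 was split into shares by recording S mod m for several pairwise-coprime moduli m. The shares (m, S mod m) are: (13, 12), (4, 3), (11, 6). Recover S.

259

The moduli are pairwise coprime; N = 13·4·11 = 572.
N/13 = 44; 44 ≡ 5 (mod 13); 5·8 ≡ 1, so inverse 8.
N/4 = 143; 143 ≡ 3 (mod 4); 3·3 ≡ 1, so inverse 3.
N/11 = 52; 52 ≡ 8 (mod 11); 8·7 ≡ 1, so inverse 7.
S ≡ 12·44·8 + 3·143·3 + 6·52·7 = 7695.
7695 mod 572 = 259.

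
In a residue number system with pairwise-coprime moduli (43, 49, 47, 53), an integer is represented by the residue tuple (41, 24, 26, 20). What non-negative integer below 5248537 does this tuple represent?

4882433

The moduli are pairwise coprime; N = 43·49·47·53 = 5248537.
N/43 = 122059; 122059 ≡ 25 (mod 43); 25·31 ≡ 1, so inverse 31.
N/49 = 107113; 107113 ≡ 48 (mod 49); 48·48 ≡ 1, so inverse 48.
N/47 = 111671; 111671 ≡ 46 (mod 47); 46·46 ≡ 1, so inverse 46.
N/53 = 99029; 99029 ≡ 25 (mod 53); 25·17 ≡ 1, so inverse 17.
x ≡ 41·122059·31 + 24·107113·48 + 26·111671·46 + 20·99029·17 = 445759541.
445759541 mod 5248537 = 4882433.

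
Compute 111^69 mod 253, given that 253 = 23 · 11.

166

Mod 23: 111 ≡ 19; by Fermat, exponent reduces to 69 mod 22 = 3; 19^3 ≡ 5 (mod 23).
Mod 11: 111 ≡ 1; by Fermat, exponent reduces to 69 mod 10 = 9; 1^9 ≡ 1 (mod 11).
Combine by CRT: x ≡ 5 (mod 23), x ≡ 1 (mod 11) ⇒ x ≡ 166 (mod 253).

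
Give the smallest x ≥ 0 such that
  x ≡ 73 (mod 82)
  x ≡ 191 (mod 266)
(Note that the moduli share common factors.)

gcd(82, 266) = 2 and 2 | (191 − 73), so the pair is consistent; merging gives x ≡ 8437 (mod 10906), where 10906 = lcm(82, 266).
The solution is unique modulo lcm(82, 266) = 10906.

8437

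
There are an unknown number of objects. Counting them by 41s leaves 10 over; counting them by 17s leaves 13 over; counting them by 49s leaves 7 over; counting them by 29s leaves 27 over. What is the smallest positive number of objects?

The moduli are pairwise coprime; M = 41·17·49·29 = 990437.
M/41 = 24157; 24157 ≡ 8 (mod 41); 8·36 ≡ 1, so inverse 36.
M/17 = 58261; 58261 ≡ 2 (mod 17); 2·9 ≡ 1, so inverse 9.
M/49 = 20213; 20213 ≡ 25 (mod 49); 25·2 ≡ 1, so inverse 2.
M/29 = 34153; 34153 ≡ 20 (mod 29); 20·16 ≡ 1, so inverse 16.
N ≡ 10·24157·36 + 13·58261·9 + 7·20213·2 + 27·34153·16 = 30550135.
30550135 mod 990437 = 837025.

837025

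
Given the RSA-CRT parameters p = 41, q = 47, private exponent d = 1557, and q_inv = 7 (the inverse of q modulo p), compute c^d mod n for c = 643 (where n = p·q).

685

d_p = d mod (p−1) = 1557 mod 40 = 37; d_q = d mod (q−1) = 39.
m₁ = c^(d_p) mod p: c ≡ 28 (mod 41), and 28^37 mod 41 = 29.
m₂ = c^(d_q) mod q: c ≡ 32 (mod 47), and 32^39 mod 47 = 27.
h = q_inv·(m₁ − m₂) mod p = 7·(29 − 27) mod 41 = 14.
m = m₂ + h·q = 27 + 14·47 = 685.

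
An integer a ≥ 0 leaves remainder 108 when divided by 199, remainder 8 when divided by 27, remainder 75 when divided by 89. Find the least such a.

331244

From a ≡ 108 (mod 199) write a = 108 + 199t. Substituting into a ≡ 8 (mod 27) gives 199t ≡ 8 (mod 27), and since 10⁻¹ ≡ 19 (mod 27), t ≡ 17. Hence a ≡ 108 + 199·17 = 3491 (mod 5373).
From a ≡ 3491 (mod 5373) write a = 3491 + 5373t. Substituting into a ≡ 75 (mod 89) gives 5373t ≡ 55 (mod 89), and since 33⁻¹ ≡ 27 (mod 89), t ≡ 61. Hence a ≡ 3491 + 5373·61 = 331244 (mod 478197).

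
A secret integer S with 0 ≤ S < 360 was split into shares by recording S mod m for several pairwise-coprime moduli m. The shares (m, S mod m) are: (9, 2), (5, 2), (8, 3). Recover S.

From S ≡ 2 (mod 9) write S = 2 + 9t. Substituting into S ≡ 2 (mod 5) gives 9t ≡ 0 (mod 5), and since 4⁻¹ ≡ 4 (mod 5), t ≡ 0. Hence S ≡ 2 + 9·0 = 2 (mod 45).
From S ≡ 2 (mod 45) write S = 2 + 45t. Substituting into S ≡ 3 (mod 8) gives 45t ≡ 1 (mod 8), and since 5⁻¹ ≡ 5 (mod 8), t ≡ 5. Hence S ≡ 2 + 45·5 = 227 (mod 360).

227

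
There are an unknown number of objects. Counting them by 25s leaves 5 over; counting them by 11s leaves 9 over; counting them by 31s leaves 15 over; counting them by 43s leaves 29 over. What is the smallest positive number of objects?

From N ≡ 5 (mod 25) write N = 5 + 25t. Substituting into N ≡ 9 (mod 11) gives 25t ≡ 4 (mod 11), and since 3⁻¹ ≡ 4 (mod 11), t ≡ 5. Hence N ≡ 5 + 25·5 = 130 (mod 275).
From N ≡ 130 (mod 275) write N = 130 + 275t. Substituting into N ≡ 15 (mod 31) gives 275t ≡ 9 (mod 31), and since 27⁻¹ ≡ 23 (mod 31), t ≡ 21. Hence N ≡ 130 + 275·21 = 5905 (mod 8525).
From N ≡ 5905 (mod 8525) write N = 5905 + 8525t. Substituting into N ≡ 29 (mod 43) gives 8525t ≡ 15 (mod 43), and since 11⁻¹ ≡ 4 (mod 43), t ≡ 17. Hence N ≡ 5905 + 8525·17 = 150830 (mod 366575).

150830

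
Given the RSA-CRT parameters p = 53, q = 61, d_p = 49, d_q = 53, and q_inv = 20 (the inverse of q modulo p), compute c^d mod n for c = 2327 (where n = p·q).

2742

m₁ = c^(d_p) mod p: c ≡ 48 (mod 53), and 48^49 mod 53 = 39.
m₂ = c^(d_q) mod q: c ≡ 9 (mod 61), and 9^53 mod 61 = 58.
h = q_inv·(m₁ − m₂) mod p = 20·(39 − 58) mod 53 = 44.
m = m₂ + h·q = 58 + 44·61 = 2742.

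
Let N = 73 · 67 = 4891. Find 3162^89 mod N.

Mod 73: 3162 ≡ 23; by Fermat, exponent reduces to 89 mod 72 = 17; 23^17 ≡ 19 (mod 73).
Mod 67: 3162 ≡ 13; by Fermat, exponent reduces to 89 mod 66 = 23; 13^23 ≡ 12 (mod 67).
Combine by CRT: x ≡ 19 (mod 73), x ≡ 12 (mod 67) ⇒ x ≡ 749 (mod 4891).

749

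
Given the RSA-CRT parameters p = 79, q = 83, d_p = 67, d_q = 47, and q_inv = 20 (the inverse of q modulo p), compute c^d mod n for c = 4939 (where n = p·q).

3770

m₁ = c^(d_p) mod p: c ≡ 41 (mod 79), and 41^67 mod 79 = 57.
m₂ = c^(d_q) mod q: c ≡ 42 (mod 83), and 42^47 mod 83 = 35.
h = q_inv·(m₁ − m₂) mod p = 20·(57 − 35) mod 79 = 45.
m = m₂ + h·q = 35 + 45·83 = 3770.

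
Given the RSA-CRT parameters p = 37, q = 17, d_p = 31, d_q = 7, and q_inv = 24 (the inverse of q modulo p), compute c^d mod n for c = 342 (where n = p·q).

m₁ = c^(d_p) mod p: c ≡ 9 (mod 37), and 9^31 mod 37 = 12.
m₂ = c^(d_q) mod q: c ≡ 2 (mod 17), and 2^7 mod 17 = 9.
h = q_inv·(m₁ − m₂) mod p = 24·(12 − 9) mod 37 = 35.
m = m₂ + h·q = 9 + 35·17 = 604.

604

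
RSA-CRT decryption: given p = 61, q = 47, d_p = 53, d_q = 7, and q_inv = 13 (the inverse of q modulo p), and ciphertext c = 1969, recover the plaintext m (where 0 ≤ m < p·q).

2621

m₁ = c^(d_p) mod p: c ≡ 17 (mod 61), and 17^53 mod 61 = 59.
m₂ = c^(d_q) mod q: c ≡ 42 (mod 47), and 42^7 mod 47 = 36.
h = q_inv·(m₁ − m₂) mod p = 13·(59 − 36) mod 61 = 55.
m = m₂ + h·q = 36 + 55·47 = 2621.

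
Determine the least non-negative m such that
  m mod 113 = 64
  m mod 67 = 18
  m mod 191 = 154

1067462

The moduli are pairwise coprime; N = 113·67·191 = 1446061.
N/113 = 12797; 12797 ≡ 28 (mod 113); 28·109 ≡ 1, so inverse 109.
N/67 = 21583; 21583 ≡ 9 (mod 67); 9·15 ≡ 1, so inverse 15.
N/191 = 7571; 7571 ≡ 122 (mod 191); 122·155 ≡ 1, so inverse 155.
m ≡ 64·12797·109 + 18·21583·15 + 154·7571·155 = 275819052.
275819052 mod 1446061 = 1067462.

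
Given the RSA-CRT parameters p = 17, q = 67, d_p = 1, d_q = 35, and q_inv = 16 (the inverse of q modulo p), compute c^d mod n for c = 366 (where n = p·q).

m₁ = c^(d_p) mod p: c ≡ 9 (mod 17), and 9^1 mod 17 = 9.
m₂ = c^(d_q) mod q: c ≡ 31 (mod 67), and 31^35 mod 67 = 44.
h = q_inv·(m₁ − m₂) mod p = 16·(9 − 44) mod 17 = 1.
m = m₂ + h·q = 44 + 1·67 = 111.

111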